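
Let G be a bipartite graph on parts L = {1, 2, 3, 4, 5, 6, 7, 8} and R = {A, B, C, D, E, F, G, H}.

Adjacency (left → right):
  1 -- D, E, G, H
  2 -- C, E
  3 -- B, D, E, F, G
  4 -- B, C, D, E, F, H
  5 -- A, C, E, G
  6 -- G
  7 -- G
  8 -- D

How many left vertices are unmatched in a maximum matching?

1

For example, pair 1→E, 2→C, 3→B, 4→H, 5→A, 6→G, 8→D.
The set {6, 7} has only 1 neighbour ({G}), so by Hall's theorem at most 7 of the 8 left vertices can be matched.
That matches 7 of the 8, leaving 1 unmatched; no matching can do better.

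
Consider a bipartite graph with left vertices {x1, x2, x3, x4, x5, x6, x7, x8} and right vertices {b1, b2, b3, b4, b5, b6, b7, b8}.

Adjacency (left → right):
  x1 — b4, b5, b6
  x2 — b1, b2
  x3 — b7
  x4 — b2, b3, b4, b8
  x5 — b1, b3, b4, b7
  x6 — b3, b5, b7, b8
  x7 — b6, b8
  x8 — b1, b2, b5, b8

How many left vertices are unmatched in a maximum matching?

One maximum matching: x1→b4, x2→b2, x3→b7, x4→b8, x5→b1, x6→b3, x7→b6, x8→b5.
This saturates every left vertex, so 8 is the maximum.
That matches 8 of the 8, leaving 0 unmatched; no matching can do better.

0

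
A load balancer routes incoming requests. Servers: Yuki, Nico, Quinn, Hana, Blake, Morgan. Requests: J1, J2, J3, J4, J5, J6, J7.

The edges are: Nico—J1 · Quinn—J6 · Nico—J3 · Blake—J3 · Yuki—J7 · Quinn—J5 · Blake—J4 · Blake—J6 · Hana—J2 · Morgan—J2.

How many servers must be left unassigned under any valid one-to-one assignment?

1

One maximum matching: Yuki-J7, Nico-J1, Quinn-J6, Hana-J2, Blake-J3.
The set {Hana, Morgan} has only 1 neighbour ({J2}), so by Hall's theorem at most 5 of the 6 servers can be matched.
That matches 5 of the 6, leaving 1 unmatched; no matching can do better.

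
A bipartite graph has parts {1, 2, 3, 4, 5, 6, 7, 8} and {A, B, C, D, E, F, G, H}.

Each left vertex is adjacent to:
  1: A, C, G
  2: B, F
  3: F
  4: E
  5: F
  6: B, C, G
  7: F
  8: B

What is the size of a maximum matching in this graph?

5

A valid assignment of size 5: 1–G, 2–B, 3–F, 4–E, 6–C.
The set {2, 3, 5, 7, 8} has only 2 neighbours ({B, F}), so by Hall's theorem at most 5 of the 8 left vertices can be matched.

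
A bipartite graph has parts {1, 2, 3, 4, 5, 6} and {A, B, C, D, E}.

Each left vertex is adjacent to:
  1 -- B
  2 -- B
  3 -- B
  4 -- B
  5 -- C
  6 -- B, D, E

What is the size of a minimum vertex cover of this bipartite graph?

3

The 3 edges 1–B, 5–C, 6–E form a matching, so any vertex cover needs at least 3 vertices (one per matched edge).
Conversely {5, 6, B} meets every edge and has exactly 3 vertices, so 3 is optimal.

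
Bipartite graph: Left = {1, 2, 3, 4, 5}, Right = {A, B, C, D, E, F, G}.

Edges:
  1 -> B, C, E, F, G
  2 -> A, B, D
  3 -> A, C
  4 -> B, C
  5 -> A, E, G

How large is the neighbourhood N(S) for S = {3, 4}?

3

The union of neighbours of {3, 4} is {A, B, C}, which has 3 elements.
Since |N(S)| = 3 ≥ |S| = 2, Hall's condition holds for this subset.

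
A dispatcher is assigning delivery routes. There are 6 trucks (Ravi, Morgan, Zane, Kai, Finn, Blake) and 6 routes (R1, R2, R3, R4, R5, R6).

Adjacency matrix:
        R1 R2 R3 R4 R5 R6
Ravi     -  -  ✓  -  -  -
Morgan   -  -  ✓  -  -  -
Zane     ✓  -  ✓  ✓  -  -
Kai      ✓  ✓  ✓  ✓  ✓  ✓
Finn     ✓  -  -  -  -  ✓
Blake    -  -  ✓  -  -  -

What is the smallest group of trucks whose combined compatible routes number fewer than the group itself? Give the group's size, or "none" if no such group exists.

Take S = {Ravi, Morgan}. Its neighbourhood is {R3}, so |N(S)| = 1 < |S| = 2.
No single vertex violates Hall's condition since each has at least one neighbour, so 2 is the minimum.

2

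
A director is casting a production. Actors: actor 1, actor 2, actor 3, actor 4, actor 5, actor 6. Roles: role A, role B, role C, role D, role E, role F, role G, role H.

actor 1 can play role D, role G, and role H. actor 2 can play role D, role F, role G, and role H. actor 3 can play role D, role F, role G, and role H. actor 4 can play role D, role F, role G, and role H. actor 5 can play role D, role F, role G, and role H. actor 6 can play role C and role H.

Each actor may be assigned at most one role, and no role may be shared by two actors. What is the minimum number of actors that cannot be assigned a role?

1

One maximum matching: actor 1–role H, actor 2–role F, actor 3–role D, actor 4–role G, actor 6–role C.
The set {actor 1, actor 2, actor 3, actor 4, actor 5} has only 4 neighbours ({role D, role F, role G, role H}), so by Hall's theorem at most 5 of the 6 actors can be matched.
That matches 5 of the 6, leaving 1 unmatched; no matching can do better.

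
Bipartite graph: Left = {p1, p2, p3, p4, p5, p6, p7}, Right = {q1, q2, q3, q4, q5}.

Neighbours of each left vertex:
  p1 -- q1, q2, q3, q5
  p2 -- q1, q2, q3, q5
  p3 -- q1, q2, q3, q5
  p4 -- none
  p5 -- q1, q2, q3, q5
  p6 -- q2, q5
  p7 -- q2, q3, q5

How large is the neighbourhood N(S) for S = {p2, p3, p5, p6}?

4

The union of neighbours of {p2, p3, p5, p6} is {q1, q2, q3, q5}, which has 4 elements.
Since |N(S)| = 4 ≥ |S| = 4, Hall's condition holds for this subset.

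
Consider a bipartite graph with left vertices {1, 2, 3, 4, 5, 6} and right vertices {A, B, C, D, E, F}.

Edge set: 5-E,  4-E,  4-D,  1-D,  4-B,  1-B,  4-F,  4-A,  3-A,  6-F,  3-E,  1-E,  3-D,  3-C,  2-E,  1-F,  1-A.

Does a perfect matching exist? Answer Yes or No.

No

The set {2, 5} has only 1 neighbour ({E}), so by Hall's theorem at most 5 of the 6 left vertices can be matched.
Hence no matching covers every left vertex.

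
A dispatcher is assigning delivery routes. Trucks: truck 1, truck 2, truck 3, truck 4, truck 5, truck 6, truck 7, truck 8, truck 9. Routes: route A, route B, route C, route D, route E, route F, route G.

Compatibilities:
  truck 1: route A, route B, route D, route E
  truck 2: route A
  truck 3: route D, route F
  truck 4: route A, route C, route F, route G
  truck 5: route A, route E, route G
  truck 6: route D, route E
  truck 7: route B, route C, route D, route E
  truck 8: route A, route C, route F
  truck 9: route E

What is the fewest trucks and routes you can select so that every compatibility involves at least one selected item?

7

{route A, route B, route C, route D, route E, route F, route G} is a vertex cover of size 7: every edge has an endpoint in this set.
No smaller cover exists because truck 1–route B, truck 2–route A, truck 3–route F, truck 4–route C, truck 5–route G, truck 6–route D, truck 7–route E is a matching of size 7, and a cover must include an endpoint of each of these disjoint edges (König's theorem).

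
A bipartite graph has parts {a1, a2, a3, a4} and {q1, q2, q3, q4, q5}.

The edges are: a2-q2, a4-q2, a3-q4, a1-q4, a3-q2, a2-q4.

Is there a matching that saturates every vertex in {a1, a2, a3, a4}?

No

The set {a1, a2, a3, a4} has only 2 neighbours ({q2, q4}), so by Hall's theorem at most 2 of the 4 left vertices can be matched.
Hence no matching covers every left vertex.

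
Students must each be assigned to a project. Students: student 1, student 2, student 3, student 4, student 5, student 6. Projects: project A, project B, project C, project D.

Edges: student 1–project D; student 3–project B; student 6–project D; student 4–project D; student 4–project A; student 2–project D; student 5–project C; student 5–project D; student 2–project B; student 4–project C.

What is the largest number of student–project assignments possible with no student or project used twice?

A valid assignment of size 4: student 1-project D, student 2-project B, student 4-project A, student 5-project C.
The set {student 1, student 2, student 3, student 6} has only 2 neighbours ({project B, project D}), so by Hall's theorem at most 4 of the 6 students can be matched.

4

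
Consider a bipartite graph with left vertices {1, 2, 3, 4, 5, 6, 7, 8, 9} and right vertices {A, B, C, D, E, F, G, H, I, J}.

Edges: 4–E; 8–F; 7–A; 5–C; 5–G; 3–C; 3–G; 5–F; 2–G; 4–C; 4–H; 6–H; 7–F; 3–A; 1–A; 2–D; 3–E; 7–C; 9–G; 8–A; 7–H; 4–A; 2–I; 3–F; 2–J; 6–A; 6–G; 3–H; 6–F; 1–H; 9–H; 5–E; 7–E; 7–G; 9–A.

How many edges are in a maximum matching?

7

A valid assignment of size 7: 1-H, 2-J, 3-A, 4-C, 5-E, 6-F, 7-G.
The set {1, 3, 4, 5, 6, 7, 8, 9} has only 6 neighbours ({A, C, E, F, G, H}), so by Hall's theorem at most 7 of the 9 left vertices can be matched.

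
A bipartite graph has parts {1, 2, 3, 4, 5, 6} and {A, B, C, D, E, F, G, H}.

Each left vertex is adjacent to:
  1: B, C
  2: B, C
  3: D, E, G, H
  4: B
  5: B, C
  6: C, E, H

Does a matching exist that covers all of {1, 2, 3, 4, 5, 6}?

No

The set {1, 2, 4, 5} has only 2 neighbours ({B, C}), so by Hall's theorem at most 4 of the 6 left vertices can be matched.
Hence no matching covers every left vertex.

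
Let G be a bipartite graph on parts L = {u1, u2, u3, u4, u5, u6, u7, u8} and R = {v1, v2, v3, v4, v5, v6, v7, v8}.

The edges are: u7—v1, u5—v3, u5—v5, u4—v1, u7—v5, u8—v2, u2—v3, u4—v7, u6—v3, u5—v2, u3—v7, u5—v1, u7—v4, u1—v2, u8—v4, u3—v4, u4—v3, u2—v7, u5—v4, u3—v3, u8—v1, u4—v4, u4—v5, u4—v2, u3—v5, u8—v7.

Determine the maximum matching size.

For example, pair u1–v2, u2–v7, u3–v5, u4–v4, u5–v1, u6–v3.
The set {u1, u2, u3, u4, u5, u6, u7, u8} has only 6 neighbours ({v1, v2, v3, v4, v5, v7}), so by Hall's theorem at most 6 of the 8 left vertices can be matched.

6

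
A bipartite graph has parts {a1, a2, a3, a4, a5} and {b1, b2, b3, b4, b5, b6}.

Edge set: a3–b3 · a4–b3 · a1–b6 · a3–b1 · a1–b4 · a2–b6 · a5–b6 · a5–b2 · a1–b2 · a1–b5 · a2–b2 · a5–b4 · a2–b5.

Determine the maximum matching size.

One maximum matching: a1-b5, a2-b2, a3-b1, a4-b3, a5-b6.
This saturates every left vertex, so 5 is the maximum.

5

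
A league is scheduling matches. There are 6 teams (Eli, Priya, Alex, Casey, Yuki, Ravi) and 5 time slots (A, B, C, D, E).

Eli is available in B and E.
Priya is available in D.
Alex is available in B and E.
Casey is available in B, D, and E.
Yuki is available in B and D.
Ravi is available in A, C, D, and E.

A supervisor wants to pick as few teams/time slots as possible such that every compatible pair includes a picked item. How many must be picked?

{Ravi, B, D, E} is a vertex cover of size 4: every edge has an endpoint in this set.
No smaller cover exists because Eli–E, Priya–D, Alex–B, Ravi–C is a matching of size 4, and a cover must include an endpoint of each of these disjoint edges (König's theorem).

4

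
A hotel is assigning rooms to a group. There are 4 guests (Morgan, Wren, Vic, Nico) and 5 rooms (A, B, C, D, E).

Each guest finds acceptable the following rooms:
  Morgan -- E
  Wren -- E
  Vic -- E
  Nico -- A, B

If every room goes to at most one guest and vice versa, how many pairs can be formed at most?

2

A valid assignment of size 2: Morgan→E, Nico→B.
The set {Morgan, Wren, Vic} has only 1 neighbour ({E}), so by Hall's theorem at most 2 of the 4 guests can be matched.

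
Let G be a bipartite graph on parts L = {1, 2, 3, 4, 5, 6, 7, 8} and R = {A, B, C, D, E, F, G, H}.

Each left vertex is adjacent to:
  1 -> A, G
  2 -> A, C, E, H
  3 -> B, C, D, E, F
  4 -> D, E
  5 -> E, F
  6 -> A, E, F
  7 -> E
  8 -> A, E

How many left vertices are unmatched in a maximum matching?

1

A valid assignment of size 7: 1-G, 2-C, 3-B, 4-D, 5-F, 6-A, 7-E.
The set {5, 6, 7, 8} has only 3 neighbours ({A, E, F}), so by Hall's theorem at most 7 of the 8 left vertices can be matched.
That matches 7 of the 8, leaving 1 unmatched; no matching can do better.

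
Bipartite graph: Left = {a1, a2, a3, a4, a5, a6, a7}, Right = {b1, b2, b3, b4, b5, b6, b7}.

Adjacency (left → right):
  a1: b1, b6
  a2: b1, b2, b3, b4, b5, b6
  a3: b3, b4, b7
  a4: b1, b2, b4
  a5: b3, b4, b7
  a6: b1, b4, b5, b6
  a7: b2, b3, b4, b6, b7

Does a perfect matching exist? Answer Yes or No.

Yes

One maximum matching: a1→b6, a2→b1, a3→b3, a4→b2, a5→b4, a6→b5, a7→b7.
Every left vertex is matched, so this is a perfect matching.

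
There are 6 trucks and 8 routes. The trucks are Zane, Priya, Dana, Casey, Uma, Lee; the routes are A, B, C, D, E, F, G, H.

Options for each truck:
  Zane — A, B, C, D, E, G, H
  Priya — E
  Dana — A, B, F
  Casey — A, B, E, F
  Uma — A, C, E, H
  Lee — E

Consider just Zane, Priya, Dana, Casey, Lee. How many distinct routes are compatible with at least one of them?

8

The union of neighbours of {Zane, Priya, Dana, Casey, Lee} is {A, B, C, D, E, F, G, H}, which has 8 elements.
Since |N(S)| = 8 ≥ |S| = 5, Hall's condition holds for this subset.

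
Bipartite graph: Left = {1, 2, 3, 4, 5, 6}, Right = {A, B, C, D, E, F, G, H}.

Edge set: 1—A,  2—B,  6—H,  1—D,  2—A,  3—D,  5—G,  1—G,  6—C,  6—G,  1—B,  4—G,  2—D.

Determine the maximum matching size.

5

For example, pair 1-B, 2-A, 3-D, 4-G, 6-C.
The set {4, 5} has only 1 neighbour ({G}), so by Hall's theorem at most 5 of the 6 left vertices can be matched.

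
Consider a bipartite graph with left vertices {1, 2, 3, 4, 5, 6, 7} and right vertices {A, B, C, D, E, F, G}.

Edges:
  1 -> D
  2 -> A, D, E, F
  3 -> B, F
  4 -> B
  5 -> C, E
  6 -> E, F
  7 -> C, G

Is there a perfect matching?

Yes

For example, pair 1→D, 2→A, 3→F, 4→B, 5→C, 6→E, 7→G.
Every left vertex is matched, so this is a perfect matching.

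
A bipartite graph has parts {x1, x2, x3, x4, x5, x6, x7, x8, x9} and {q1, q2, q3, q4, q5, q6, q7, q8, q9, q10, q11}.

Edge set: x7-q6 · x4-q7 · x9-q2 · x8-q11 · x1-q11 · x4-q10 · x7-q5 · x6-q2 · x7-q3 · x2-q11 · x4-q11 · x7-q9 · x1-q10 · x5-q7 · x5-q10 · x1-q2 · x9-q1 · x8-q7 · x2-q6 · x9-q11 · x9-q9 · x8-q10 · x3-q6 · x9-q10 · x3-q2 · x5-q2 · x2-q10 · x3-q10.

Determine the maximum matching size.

7

For example, pair x1-q11, x2-q6, x3-q10, x4-q7, x5-q2, x7-q5, x9-q9.
The set {x1, x2, x3, x4, x5, x6, x8} has only 5 neighbours ({q10, q11, q2, q6, q7}), so by Hall's theorem at most 7 of the 9 left vertices can be matched.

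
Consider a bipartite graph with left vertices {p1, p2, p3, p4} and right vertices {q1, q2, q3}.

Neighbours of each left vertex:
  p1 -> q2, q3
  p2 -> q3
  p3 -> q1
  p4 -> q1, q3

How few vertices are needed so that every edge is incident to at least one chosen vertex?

The 3 edges p1–q2, p2–q3, p3–q1 form a matching, so any vertex cover needs at least 3 vertices (one per matched edge).
Conversely {p1, q1, q3} meets every edge and has exactly 3 vertices, so 3 is optimal.

3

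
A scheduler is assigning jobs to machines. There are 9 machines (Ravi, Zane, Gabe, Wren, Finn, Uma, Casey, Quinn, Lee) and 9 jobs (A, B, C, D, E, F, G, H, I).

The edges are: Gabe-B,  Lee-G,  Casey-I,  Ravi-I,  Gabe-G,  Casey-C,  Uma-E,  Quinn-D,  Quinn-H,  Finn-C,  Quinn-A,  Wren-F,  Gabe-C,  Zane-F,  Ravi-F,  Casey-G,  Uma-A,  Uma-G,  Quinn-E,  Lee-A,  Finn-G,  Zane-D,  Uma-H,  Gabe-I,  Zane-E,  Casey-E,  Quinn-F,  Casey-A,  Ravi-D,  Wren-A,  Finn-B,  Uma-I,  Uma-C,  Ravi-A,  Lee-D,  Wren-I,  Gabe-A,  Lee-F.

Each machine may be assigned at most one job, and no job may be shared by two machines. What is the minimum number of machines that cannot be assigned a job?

0

A valid assignment of size 9: Ravi→I, Zane→D, Gabe→B, Wren→A, Finn→C, Uma→H, Casey→G, Quinn→E, Lee→F.
All 9 machines are matched, so no larger matching exists.
That matches 9 of the 9, leaving 0 unmatched; no matching can do better.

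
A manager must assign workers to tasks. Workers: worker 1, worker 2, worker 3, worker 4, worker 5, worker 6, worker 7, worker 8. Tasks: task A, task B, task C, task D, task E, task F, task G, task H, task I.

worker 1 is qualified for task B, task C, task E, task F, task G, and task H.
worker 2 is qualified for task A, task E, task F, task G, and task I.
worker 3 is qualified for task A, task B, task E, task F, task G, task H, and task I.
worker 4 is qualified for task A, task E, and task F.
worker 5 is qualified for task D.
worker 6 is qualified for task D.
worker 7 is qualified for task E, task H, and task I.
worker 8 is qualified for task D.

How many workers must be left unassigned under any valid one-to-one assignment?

A valid assignment of size 6: worker 1–task C, worker 2–task I, worker 3–task F, worker 4–task A, worker 5–task D, worker 7–task E.
The set {worker 5, worker 6, worker 8} has only 1 neighbour ({task D}), so by Hall's theorem at most 6 of the 8 workers can be matched.
That matches 6 of the 8, leaving 2 unmatched; no matching can do better.

2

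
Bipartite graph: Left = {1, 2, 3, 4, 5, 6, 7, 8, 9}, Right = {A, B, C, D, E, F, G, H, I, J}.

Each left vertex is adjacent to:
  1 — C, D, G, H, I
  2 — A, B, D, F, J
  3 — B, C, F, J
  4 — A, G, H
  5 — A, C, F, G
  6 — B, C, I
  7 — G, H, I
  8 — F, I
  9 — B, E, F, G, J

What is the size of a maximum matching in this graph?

9

A valid assignment of size 9: 1-D, 2-A, 3-B, 4-G, 5-F, 6-C, 7-H, 8-I, 9-J.
This saturates every left vertex, so 9 is the maximum.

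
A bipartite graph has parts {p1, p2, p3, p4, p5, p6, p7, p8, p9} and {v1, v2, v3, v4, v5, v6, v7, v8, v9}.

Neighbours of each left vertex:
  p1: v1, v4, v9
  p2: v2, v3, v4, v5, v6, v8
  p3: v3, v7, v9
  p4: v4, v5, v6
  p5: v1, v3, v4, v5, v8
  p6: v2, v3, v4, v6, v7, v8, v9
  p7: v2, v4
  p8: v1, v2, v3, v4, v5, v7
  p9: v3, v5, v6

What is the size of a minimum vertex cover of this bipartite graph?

A maximum matching has 9 edges (e.g. p1–v9, p2–v8, p3–v7, p4–v4, p5–v5, p6–v3, p7–v2, p8–v1, p9–v6).
By König's theorem the minimum vertex cover has the same size. One such cover is {p1, p2, p3, p4, p5, p6, p7, p8, p9}.

9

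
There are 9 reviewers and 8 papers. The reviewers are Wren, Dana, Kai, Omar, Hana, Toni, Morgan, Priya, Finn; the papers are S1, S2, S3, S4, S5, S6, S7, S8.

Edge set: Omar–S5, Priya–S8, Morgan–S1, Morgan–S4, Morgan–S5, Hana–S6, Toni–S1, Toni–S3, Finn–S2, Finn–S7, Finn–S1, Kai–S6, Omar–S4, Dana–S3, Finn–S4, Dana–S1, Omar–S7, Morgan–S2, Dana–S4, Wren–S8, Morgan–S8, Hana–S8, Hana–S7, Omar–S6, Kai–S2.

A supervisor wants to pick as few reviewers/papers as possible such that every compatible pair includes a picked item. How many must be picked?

8

{Dana, Kai, Omar, Hana, Toni, Morgan, Finn, S8} is a vertex cover of size 8: every edge has an endpoint in this set.
No smaller cover exists because Wren–S8, Dana–S3, Kai–S6, Omar–S5, Hana–S7, Toni–S1, Morgan–S4, Finn–S2 is a matching of size 8, and a cover must include an endpoint of each of these disjoint edges (König's theorem).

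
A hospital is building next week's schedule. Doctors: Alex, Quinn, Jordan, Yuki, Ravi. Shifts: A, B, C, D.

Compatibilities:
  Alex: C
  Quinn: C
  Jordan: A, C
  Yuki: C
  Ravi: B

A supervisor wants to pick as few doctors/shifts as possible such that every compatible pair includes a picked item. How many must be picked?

3

{Jordan, Ravi, C} is a vertex cover of size 3: every edge has an endpoint in this set.
No smaller cover exists because Alex–C, Jordan–A, Ravi–B is a matching of size 3, and a cover must include an endpoint of each of these disjoint edges (König's theorem).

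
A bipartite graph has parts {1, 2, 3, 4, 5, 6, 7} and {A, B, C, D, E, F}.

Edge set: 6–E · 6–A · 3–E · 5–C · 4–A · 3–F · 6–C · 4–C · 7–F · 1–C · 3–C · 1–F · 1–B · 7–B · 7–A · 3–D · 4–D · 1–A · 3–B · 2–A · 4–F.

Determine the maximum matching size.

For example, pair 1–F, 2–A, 3–B, 4–D, 5–C, 6–E.
The set {1, 2, 3, 4, 5, 6, 7} has only 6 neighbours ({A, B, C, D, E, F}), so by Hall's theorem at most 6 of the 7 left vertices can be matched.

6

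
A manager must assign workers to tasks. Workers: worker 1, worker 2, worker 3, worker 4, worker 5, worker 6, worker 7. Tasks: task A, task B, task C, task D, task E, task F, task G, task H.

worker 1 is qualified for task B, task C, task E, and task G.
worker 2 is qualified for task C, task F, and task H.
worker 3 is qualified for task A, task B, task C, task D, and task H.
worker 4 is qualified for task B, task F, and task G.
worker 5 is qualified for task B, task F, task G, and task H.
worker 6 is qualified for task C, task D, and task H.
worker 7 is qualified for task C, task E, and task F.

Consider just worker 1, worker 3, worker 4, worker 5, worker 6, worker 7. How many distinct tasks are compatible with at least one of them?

The union of neighbours of {worker 1, worker 3, worker 4, worker 5, worker 6, worker 7} is {task A, task B, task C, task D, task E, task F, task G, task H}, which has 8 elements.
Since |N(S)| = 8 ≥ |S| = 6, Hall's condition holds for this subset.

8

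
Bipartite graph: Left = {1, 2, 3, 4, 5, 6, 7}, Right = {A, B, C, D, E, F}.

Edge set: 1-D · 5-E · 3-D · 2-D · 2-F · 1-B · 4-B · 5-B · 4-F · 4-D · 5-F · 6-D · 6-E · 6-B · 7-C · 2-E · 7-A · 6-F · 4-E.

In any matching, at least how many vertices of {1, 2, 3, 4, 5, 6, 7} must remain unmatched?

2

For example, pair 1→B, 2→F, 3→D, 4→E, 7→C.
The set {1, 2, 3, 4, 5, 6} has only 4 neighbours ({B, D, E, F}), so by Hall's theorem at most 5 of the 7 left vertices can be matched.
That matches 5 of the 7, leaving 2 unmatched; no matching can do better.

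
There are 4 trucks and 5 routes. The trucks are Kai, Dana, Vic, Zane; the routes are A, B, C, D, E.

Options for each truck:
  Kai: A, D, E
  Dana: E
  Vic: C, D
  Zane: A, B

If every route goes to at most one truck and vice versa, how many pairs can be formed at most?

4

For example, pair Kai→D, Dana→E, Vic→C, Zane→B.
This saturates every truck, so 4 is the maximum.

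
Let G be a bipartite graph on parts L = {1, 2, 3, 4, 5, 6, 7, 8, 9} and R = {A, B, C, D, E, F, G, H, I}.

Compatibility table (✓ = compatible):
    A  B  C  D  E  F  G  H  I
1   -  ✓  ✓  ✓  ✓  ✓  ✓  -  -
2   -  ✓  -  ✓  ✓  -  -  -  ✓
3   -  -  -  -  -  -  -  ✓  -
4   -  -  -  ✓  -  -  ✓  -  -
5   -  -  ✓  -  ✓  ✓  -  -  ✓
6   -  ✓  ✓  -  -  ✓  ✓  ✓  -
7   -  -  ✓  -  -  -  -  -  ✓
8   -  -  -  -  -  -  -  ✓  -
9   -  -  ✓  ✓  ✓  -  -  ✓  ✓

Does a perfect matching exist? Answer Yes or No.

The set {3, 8} has only 1 neighbour ({H}), so by Hall's theorem at most 8 of the 9 left vertices can be matched.
Hence no matching covers every left vertex.

No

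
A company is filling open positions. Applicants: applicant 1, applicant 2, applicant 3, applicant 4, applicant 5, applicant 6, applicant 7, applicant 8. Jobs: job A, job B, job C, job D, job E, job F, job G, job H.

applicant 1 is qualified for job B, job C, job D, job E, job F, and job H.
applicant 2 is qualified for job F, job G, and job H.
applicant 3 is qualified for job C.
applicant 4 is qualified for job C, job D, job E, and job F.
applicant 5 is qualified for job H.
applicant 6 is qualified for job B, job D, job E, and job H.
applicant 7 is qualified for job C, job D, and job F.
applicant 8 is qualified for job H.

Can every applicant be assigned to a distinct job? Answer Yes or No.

No

The set {applicant 5, applicant 8} has only 1 neighbour ({job H}), so by Hall's theorem at most 7 of the 8 applicants can be matched.
Hence no matching covers every applicant.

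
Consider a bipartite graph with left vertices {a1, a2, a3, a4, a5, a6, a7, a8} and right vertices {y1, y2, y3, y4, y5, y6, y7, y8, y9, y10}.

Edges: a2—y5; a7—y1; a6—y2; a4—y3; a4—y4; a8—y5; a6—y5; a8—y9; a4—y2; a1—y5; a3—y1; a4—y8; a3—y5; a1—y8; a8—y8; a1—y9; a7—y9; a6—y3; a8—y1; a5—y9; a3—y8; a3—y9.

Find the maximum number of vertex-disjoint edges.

6

One maximum matching: a1–y8, a2–y5, a3–y1, a4–y2, a5–y9, a6–y3.
The set {a1, a2, a3, a5, a7, a8} has only 4 neighbours ({y1, y5, y8, y9}), so by Hall's theorem at most 6 of the 8 left vertices can be matched.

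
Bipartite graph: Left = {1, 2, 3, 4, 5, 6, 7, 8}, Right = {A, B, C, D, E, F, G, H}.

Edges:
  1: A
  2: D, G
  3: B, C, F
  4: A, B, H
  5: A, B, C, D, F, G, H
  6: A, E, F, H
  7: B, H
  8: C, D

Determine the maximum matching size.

8

A valid assignment of size 8: 1-A, 2-D, 3-F, 4-H, 5-G, 6-E, 7-B, 8-C.
This saturates every left vertex, so 8 is the maximum.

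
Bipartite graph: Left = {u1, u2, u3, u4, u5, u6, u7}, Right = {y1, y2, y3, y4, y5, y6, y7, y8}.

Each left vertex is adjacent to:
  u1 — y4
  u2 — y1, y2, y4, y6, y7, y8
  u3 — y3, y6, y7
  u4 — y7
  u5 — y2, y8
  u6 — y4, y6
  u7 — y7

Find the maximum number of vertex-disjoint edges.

For example, pair u1-y4, u2-y1, u3-y3, u4-y7, u5-y8, u6-y6.
The set {u4, u7} has only 1 neighbour ({y7}), so by Hall's theorem at most 6 of the 7 left vertices can be matched.

6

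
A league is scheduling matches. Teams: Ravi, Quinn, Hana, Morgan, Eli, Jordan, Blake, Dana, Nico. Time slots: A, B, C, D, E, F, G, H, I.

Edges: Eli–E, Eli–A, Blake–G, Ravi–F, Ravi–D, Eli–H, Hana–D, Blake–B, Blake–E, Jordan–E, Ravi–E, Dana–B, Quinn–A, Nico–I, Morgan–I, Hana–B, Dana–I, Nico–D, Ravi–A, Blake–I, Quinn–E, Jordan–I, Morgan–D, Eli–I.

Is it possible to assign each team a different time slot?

The set {Hana, Morgan, Dana, Nico} has only 3 neighbours ({B, D, I}), so by Hall's theorem at most 8 of the 9 teams can be matched.
Hence no matching covers every team.

No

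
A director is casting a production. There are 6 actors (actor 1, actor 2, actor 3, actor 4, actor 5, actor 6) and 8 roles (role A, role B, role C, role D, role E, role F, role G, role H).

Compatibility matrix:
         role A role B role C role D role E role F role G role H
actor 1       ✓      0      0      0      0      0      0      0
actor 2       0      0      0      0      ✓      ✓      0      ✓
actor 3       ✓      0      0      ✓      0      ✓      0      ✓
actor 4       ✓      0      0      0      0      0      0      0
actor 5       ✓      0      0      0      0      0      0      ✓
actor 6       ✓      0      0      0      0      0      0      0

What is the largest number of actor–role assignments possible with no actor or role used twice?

4

A valid assignment of size 4: actor 1–role A, actor 2–role F, actor 3–role D, actor 5–role H.
The set {actor 1, actor 4, actor 6} has only 1 neighbour ({role A}), so by Hall's theorem at most 4 of the 6 actors can be matched.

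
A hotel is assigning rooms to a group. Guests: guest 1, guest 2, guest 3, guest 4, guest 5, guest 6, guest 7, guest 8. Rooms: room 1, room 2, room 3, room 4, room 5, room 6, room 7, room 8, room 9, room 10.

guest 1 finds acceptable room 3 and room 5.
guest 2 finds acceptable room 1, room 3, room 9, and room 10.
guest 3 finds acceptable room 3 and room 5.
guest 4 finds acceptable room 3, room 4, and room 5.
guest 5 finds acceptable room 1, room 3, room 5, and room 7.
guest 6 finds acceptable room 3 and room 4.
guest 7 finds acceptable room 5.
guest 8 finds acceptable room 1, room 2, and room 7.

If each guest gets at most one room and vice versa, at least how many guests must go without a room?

For example, pair guest 1-room 5, guest 2-room 10, guest 3-room 3, guest 4-room 4, guest 5-room 1, guest 8-room 7.
The set {guest 1, guest 3, guest 4, guest 6, guest 7} has only 3 neighbours ({room 3, room 4, room 5}), so by Hall's theorem at most 6 of the 8 guests can be matched.
That matches 6 of the 8, leaving 2 unmatched; no matching can do better.

2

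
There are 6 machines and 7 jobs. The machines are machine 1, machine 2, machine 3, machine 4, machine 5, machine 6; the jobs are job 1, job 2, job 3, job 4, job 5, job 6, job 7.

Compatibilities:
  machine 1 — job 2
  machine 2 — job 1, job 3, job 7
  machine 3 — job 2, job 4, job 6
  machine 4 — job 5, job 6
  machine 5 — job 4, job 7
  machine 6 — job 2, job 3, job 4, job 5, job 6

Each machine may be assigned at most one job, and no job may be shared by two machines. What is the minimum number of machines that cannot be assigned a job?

0

For example, pair machine 1-job 2, machine 2-job 3, machine 3-job 4, machine 4-job 6, machine 5-job 7, machine 6-job 5.
This saturates every machine, so 6 is the maximum.
That matches 6 of the 6, leaving 0 unmatched; no matching can do better.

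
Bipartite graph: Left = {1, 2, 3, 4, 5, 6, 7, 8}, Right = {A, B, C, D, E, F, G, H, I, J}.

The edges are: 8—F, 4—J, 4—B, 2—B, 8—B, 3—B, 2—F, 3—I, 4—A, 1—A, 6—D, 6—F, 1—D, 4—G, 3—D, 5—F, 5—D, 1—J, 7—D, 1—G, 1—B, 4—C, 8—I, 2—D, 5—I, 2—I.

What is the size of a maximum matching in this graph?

6

A valid assignment of size 6: 1–G, 2–I, 3–B, 4–J, 5–D, 6–F.
The set {2, 3, 5, 6, 7, 8} has only 4 neighbours ({B, D, F, I}), so by Hall's theorem at most 6 of the 8 left vertices can be matched.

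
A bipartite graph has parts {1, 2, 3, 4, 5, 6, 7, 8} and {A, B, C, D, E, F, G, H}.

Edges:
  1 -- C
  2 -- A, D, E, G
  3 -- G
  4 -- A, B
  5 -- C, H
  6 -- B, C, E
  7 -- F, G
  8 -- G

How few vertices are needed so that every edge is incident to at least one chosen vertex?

{1, 2, 4, 5, 6, 7, G} is a vertex cover of size 7: every edge has an endpoint in this set.
No smaller cover exists because 1–C, 2–E, 3–G, 4–A, 5–H, 6–B, 7–F is a matching of size 7, and a cover must include an endpoint of each of these disjoint edges (König's theorem).

7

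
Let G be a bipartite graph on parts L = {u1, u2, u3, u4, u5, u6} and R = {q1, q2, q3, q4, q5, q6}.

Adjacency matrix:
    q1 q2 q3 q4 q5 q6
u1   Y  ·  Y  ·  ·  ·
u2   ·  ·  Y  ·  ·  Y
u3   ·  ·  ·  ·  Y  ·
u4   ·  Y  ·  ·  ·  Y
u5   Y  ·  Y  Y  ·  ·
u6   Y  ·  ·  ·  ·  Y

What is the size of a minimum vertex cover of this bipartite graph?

The 6 edges u1–q1, u2–q3, u3–q5, u4–q2, u5–q4, u6–q6 form a matching, so any vertex cover needs at least 6 vertices (one per matched edge).
Conversely {u1, u2, u3, u4, u5, u6} meets every edge and has exactly 6 vertices, so 6 is optimal.

6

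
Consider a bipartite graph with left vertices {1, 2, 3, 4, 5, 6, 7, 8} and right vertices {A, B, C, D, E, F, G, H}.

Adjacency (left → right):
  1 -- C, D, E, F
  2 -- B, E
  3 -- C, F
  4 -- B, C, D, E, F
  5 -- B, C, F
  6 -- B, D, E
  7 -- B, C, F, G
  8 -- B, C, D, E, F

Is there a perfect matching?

No

The set {1, 2, 3, 4, 5, 6, 8} has only 5 neighbours ({B, C, D, E, F}), so by Hall's theorem at most 6 of the 8 left vertices can be matched.
Hence no matching covers every left vertex.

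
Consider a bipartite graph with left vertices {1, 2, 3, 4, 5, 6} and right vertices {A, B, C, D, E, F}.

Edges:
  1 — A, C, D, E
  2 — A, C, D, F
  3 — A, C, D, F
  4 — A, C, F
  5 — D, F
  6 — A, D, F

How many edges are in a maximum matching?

A valid assignment of size 5: 1→E, 2→A, 3→D, 4→C, 5→F.
The set {2, 3, 4, 5, 6} has only 4 neighbours ({A, C, D, F}), so by Hall's theorem at most 5 of the 6 left vertices can be matched.

5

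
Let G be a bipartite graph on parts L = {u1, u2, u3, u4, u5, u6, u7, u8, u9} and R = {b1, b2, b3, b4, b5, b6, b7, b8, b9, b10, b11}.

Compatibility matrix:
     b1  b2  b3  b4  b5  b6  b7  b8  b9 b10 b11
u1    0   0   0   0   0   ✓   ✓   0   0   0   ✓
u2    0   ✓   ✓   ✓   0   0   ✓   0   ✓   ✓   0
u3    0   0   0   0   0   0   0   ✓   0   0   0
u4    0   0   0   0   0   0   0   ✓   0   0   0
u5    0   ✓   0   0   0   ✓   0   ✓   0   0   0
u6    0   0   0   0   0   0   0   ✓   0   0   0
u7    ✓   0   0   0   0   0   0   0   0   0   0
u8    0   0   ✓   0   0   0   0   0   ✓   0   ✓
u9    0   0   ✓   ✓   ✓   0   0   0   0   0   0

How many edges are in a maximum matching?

7

One maximum matching: u1→b7, u2→b4, u3→b8, u5→b6, u7→b1, u8→b9, u9→b3.
The set {u3, u4, u6} has only 1 neighbour ({b8}), so by Hall's theorem at most 7 of the 9 left vertices can be matched.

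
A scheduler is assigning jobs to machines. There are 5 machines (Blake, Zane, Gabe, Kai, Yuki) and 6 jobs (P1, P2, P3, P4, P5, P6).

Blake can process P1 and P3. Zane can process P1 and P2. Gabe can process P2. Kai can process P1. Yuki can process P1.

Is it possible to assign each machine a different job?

No

The set {Zane, Gabe, Kai, Yuki} has only 2 neighbours ({P1, P2}), so by Hall's theorem at most 3 of the 5 machines can be matched.
Hence no matching covers every machine.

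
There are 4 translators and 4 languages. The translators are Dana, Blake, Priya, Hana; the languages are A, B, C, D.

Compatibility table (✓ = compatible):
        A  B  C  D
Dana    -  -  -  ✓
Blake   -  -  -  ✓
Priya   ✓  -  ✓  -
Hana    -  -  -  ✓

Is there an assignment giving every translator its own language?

No

The set {Dana, Blake, Hana} has only 1 neighbour ({D}), so by Hall's theorem at most 2 of the 4 translators can be matched.
Hence no matching covers every translator.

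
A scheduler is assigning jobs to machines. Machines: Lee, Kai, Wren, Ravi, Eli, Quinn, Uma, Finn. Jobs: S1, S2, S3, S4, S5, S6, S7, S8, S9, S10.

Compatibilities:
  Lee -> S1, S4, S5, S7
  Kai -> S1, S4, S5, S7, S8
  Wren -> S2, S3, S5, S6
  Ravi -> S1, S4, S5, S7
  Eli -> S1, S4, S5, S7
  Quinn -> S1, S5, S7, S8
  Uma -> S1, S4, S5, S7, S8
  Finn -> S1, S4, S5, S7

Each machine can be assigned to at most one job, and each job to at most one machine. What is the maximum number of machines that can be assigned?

6

For example, pair Lee→S5, Kai→S7, Wren→S2, Ravi→S4, Eli→S1, Quinn→S8.
The set {Lee, Kai, Ravi, Eli, Quinn, Uma, Finn} has only 5 neighbours ({S1, S4, S5, S7, S8}), so by Hall's theorem at most 6 of the 8 machines can be matched.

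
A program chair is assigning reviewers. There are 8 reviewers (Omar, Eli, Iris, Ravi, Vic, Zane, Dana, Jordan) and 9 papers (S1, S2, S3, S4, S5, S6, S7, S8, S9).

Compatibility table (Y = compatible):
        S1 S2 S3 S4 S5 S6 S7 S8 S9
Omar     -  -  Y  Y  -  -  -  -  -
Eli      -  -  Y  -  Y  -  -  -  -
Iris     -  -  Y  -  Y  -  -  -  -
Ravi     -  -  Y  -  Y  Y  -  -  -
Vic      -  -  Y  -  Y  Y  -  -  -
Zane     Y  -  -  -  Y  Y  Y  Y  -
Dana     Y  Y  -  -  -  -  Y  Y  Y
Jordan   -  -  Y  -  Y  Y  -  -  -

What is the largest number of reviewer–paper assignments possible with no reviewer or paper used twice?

6

A valid assignment of size 6: Omar→S4, Eli→S5, Iris→S3, Ravi→S6, Zane→S7, Dana→S2.
The set {Eli, Iris, Ravi, Vic, Jordan} has only 3 neighbours ({S3, S5, S6}), so by Hall's theorem at most 6 of the 8 reviewers can be matched.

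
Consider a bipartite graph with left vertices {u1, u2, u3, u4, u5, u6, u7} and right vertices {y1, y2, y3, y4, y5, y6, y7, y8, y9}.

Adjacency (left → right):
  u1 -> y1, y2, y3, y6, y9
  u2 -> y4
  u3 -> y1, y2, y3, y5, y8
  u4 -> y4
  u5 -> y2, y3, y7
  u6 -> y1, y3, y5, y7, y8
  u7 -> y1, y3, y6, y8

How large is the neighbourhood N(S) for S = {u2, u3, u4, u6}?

7

The union of neighbours of {u2, u3, u4, u6} is {y1, y2, y3, y4, y5, y7, y8}, which has 7 elements.
Since |N(S)| = 7 ≥ |S| = 4, Hall's condition holds for this subset.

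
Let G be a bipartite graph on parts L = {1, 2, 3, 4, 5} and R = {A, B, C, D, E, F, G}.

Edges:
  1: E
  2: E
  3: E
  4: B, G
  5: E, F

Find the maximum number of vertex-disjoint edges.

For example, pair 1→E, 4→B, 5→F.
The set {1, 2, 3} has only 1 neighbour ({E}), so by Hall's theorem at most 3 of the 5 left vertices can be matched.

3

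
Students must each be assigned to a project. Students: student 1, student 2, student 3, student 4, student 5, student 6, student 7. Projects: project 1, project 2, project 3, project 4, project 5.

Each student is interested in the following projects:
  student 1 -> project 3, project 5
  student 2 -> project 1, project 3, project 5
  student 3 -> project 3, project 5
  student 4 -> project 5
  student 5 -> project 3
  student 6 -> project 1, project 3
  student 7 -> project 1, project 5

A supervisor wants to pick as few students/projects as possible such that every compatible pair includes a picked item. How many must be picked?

{project 1, project 3, project 5} is a vertex cover of size 3: every edge has an endpoint in this set.
No smaller cover exists because student 1–project 5, student 2–project 1, student 3–project 3 is a matching of size 3, and a cover must include an endpoint of each of these disjoint edges (König's theorem).

3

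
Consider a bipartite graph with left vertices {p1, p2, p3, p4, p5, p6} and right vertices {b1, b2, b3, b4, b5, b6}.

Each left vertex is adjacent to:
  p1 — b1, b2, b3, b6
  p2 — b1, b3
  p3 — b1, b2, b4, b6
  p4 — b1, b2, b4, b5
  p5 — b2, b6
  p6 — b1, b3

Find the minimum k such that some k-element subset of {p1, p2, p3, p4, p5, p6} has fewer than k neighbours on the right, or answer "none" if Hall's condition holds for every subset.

A matching saturating every left vertex exists, for instance p1→b6, p2→b1, p3→b4, p4→b5, p5→b2, p6→b3.
By Hall's marriage theorem, this means |N(S)| ≥ |S| for every subset S, so no violating subset exists.

none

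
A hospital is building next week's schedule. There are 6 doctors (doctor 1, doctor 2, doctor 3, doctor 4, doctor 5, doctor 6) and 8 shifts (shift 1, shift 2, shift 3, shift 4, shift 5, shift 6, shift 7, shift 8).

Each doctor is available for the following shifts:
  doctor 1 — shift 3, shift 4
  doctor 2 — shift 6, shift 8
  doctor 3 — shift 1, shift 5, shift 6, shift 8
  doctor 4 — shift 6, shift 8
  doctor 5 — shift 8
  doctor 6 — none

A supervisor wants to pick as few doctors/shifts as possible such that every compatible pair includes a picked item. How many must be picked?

4

{doctor 1, doctor 3, shift 6, shift 8} is a vertex cover of size 4: every edge has an endpoint in this set.
No smaller cover exists because doctor 1–shift 3, doctor 2–shift 8, doctor 3–shift 5, doctor 4–shift 6 is a matching of size 4, and a cover must include an endpoint of each of these disjoint edges (König's theorem).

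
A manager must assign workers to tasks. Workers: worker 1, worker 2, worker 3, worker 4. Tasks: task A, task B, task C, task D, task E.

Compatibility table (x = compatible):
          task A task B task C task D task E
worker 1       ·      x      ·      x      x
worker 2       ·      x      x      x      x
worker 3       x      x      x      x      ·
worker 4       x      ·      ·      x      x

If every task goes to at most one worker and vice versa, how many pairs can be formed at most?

A valid assignment of size 4: worker 1→task D, worker 2→task B, worker 3→task A, worker 4→task E.
All 4 workers are matched, so no larger matching exists.

4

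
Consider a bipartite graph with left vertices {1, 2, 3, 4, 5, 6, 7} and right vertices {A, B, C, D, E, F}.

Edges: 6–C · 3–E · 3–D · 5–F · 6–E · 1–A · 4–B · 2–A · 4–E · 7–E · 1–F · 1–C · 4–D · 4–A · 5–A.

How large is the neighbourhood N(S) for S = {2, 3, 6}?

4

The union of neighbours of {2, 3, 6} is {A, C, D, E}, which has 4 elements.
Since |N(S)| = 4 ≥ |S| = 3, Hall's condition holds for this subset.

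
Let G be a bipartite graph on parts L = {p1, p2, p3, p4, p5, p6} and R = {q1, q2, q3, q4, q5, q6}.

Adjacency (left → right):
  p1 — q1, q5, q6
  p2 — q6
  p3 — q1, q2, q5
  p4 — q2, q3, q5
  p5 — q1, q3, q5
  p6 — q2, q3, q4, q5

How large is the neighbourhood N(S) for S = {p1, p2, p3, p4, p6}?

6

The union of neighbours of {p1, p2, p3, p4, p6} is {q1, q2, q3, q4, q5, q6}, which has 6 elements.
Since |N(S)| = 6 ≥ |S| = 5, Hall's condition holds for this subset.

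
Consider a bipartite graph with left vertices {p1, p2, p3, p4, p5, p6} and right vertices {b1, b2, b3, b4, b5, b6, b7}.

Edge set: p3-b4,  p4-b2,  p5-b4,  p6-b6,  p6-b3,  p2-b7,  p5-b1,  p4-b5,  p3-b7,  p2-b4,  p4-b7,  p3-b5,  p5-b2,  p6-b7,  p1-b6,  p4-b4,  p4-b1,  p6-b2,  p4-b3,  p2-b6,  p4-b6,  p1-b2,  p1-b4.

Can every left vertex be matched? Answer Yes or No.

Yes

One maximum matching: p1→b6, p2→b7, p3→b5, p4→b1, p5→b4, p6→b3.
All 6 left vertices are covered.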